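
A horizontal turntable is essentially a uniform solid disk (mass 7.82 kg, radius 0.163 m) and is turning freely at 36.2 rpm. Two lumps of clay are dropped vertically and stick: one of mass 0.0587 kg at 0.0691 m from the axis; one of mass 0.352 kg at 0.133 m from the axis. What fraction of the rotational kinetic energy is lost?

fraction ≈ 0.0589

The added mass arrives with no angular momentum about the axis, and any external torque about the axis is negligible, so the system's angular momentum is conserved.
I_p = ½(7.82)(0.163)² = 0.1039 kg·m².
Added inertia Σmr² = (0.0587)(0.0691)² + (0.352)(0.133)² = 0.006507 kg·m²; I_f = 0.1039 + 0.006507 = 0.1104 kg·m².
ω_f = I_p ω_i / I_f = (0.1039)(36.2) / 0.1104 = 34.07 rpm.
KE_i = ½(0.1039)(3.791 rad/s)² = 0.7464 J; KE_f = ½(0.1104)(3.567)² = 0.7024 J.
Fraction lost = 0.05894.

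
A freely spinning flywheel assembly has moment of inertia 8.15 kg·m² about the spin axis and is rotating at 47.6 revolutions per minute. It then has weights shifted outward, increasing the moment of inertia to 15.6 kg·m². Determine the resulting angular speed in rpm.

With no external torque about the axis, L is conserved: I₁ω₁ = I₂ω₂.
ω₂ = I₁ω₁ / I₂ = (8.150)(47.6 rpm) / (15.60) = 24.87 rpm.

ω₂ ≈ 24.9 rpm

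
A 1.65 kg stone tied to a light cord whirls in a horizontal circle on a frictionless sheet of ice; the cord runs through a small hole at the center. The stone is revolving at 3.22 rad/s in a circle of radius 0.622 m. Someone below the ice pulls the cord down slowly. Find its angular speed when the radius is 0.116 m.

ω₂ ≈ 92.6 rad/s

The constraining force is radial, so m r² ω about the center is conserved.
ω₂ = ω₁ (r₁/r₂)² = (3.22)(0.622/0.116)² = 92.58 rad/s.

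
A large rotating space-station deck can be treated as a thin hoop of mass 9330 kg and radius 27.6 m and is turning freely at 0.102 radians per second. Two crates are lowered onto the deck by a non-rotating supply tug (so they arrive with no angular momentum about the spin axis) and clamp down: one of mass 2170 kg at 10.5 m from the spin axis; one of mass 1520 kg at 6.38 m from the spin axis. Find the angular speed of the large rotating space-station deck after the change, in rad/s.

The added mass arrives with no angular momentum about the spin axis, and any external torque about the spin axis is negligible, so the system's angular momentum is conserved.
I_p = (9330)(27.6)² = 7.107e+06 kg·m².
Added inertia Σmr² = (2170)(10.5)² + (1520)(6.38)² = 3.011e+05 kg·m²; I_f = 7.107e+06 + 3.011e+05 = 7.408e+06 kg·m².
ω_f = I_p ω_i / I_f = (7.107e+06)(0.102) / 7.408e+06 = 0.09785 rad/s.

ω_f ≈ 0.0979 rad/s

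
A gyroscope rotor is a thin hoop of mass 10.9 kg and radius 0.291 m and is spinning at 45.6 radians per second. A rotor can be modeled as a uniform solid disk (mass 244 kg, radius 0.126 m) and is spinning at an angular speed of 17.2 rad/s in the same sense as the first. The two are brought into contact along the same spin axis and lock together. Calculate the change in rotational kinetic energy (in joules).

The coupling torques are internal; angular momentum about the shared axis is conserved.
Moments of inertia: I_A = (10.9)(0.291)² = 0.9230 kg·m²; I_B = ½(244)(0.126)² = 1.937 kg·m².
Taking A's sense as positive: L = (0.9230)(45.6) + (1.937)(17.2) = 75.40 kg·m²·rad/s.
Combined I = 0.9230 + 1.937 = 2.860 kg·m².
ω_f = L / I = 75.40 / 2.860 = 26.37 rad/s.
KE_i = ½ΣIω² = 1246 J; KE_f = ½(2.860)(26.37)² = 994.1 J.

ΔKE ≈ -252 J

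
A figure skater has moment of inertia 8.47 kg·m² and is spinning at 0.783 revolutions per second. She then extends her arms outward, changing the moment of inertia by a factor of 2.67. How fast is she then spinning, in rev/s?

With no external torque about the axis, L is conserved: I₁ω₁ = I₂ω₂.
I₂ = 2.67 × 8.47 = 22.61 kg·m².
ω₂ = I₁ω₁ / I₂ = (8.470)(0.783 rev/s) / (22.61) = 0.2933 rev/s.

ω₂ ≈ 0.293 rev/s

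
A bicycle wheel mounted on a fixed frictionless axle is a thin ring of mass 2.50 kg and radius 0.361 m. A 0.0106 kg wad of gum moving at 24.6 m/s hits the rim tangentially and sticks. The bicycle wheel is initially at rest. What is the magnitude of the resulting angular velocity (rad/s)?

About the axle the impulsive forces during the collision are internal, so angular momentum about that axis is conserved.
I_p = (2.50)(0.361)² = 0.3258 kg·m². Taking the sense of the wad of gum's angular momentum as positive, L_{wad} = m v R = (0.0106)(24.6)(0.361) = 0.09413 kg·m²/s.
L_i = 0 + 0.09413 = 0.09413 kg·m²/s.
After sticking, I_f = I_p + m R² = 0.3258 + (0.0106)(0.361)² = 0.3272 kg·m².
ω_f = L_i / I_f = 0.09413 / 0.3272 = 0.2877 rad/s.

|ω_f| ≈ 0.288 rad/s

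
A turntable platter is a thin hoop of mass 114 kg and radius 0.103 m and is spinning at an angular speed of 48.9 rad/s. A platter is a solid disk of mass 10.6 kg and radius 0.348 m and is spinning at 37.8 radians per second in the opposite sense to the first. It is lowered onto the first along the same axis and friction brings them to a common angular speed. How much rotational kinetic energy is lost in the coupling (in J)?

ΔKE lost ≈ 1580 J

No external torque acts about the common axis, so total angular momentum is conserved.
Moments of inertia: I_A = (114)(0.103)² = 1.209 kg·m²; I_B = ½(10.6)(0.348)² = 0.6419 kg·m².
Taking A's sense as positive: L = (1.209)(48.9) − (0.6419)(37.8) = 34.88 kg·m²·rad/s.
Combined I = 1.209 + 0.6419 = 1.851 kg·m².
ω_f = L / I = 34.88 / 1.851 = 18.84 rad/s.
KE_i = ½ΣIω² = 1905 J; KE_f = ½(1.851)(18.84)² = 328.6 J.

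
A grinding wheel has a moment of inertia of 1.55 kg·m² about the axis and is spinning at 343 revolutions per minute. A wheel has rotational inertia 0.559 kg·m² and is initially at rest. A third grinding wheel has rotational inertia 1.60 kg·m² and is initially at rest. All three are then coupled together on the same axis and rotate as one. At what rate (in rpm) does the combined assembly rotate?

No external torque acts about the common axis, so total angular momentum is conserved.
Taking A's sense as positive: L = (1.550)(343) = 531.6 kg·m²·rpm.
Combined I = 1.550 + 0.5590 + 1.600 = 3.709 kg·m².
ω_f = L / I = 531.6 / 3.709 = 143.3 rpm.

|ω_f| ≈ 143 rpm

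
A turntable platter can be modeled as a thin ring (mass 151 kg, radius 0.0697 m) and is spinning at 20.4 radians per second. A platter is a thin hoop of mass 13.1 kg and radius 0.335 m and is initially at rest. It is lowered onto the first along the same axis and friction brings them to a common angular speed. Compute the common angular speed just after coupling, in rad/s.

No external torque acts about the common axis, so total angular momentum is conserved.
Moments of inertia: I_A = (151)(0.0697)² = 0.7336 kg·m²; I_B = (13.1)(0.335)² = 1.470 kg·m².
Taking A's sense as positive: L = (0.7336)(20.4) = 14.96 kg·m²·rad/s.
Combined I = 0.7336 + 1.470 = 2.204 kg·m².
ω_f = L / I = 14.96 / 2.204 = 6.791 rad/s.

|ω_f| ≈ 6.79 rad/s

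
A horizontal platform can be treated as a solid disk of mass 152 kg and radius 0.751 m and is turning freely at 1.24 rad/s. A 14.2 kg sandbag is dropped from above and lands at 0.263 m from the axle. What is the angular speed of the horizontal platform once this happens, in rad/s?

No external torque acts about the axle; L_before = L_after.
I_p = ½(152)(0.751)² = 42.86 kg·m².
Added inertia Σmr² = (14.2)(0.263)² = 0.9822 kg·m²; I_f = 42.86 + 0.9822 = 43.85 kg·m².
ω_f = I_p ω_i / I_f = (42.86)(1.24) / 43.85 = 1.212 rad/s.

ω_f ≈ 1.21 rad/s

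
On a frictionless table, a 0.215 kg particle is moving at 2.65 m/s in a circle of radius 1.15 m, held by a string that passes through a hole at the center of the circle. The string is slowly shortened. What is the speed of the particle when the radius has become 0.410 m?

v₂ ≈ 7.43 m/s

Central (radial) force ⇒ zero torque about the center ⇒ m v r is constant.
v₂ = v₁ r₁ / r₂ = (2.65)(1.15) / (0.410) = 7.433 m/s.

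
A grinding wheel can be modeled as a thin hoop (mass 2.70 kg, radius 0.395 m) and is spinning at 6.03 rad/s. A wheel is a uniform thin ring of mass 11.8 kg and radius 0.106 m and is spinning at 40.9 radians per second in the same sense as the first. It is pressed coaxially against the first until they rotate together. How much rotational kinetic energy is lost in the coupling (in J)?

ΔKE lost ≈ 61.3 J

The coupling torques are internal; angular momentum about the shared axis is conserved.
Moments of inertia: I_A = (2.70)(0.395)² = 0.4213 kg·m²; I_B = (11.8)(0.106)² = 0.1326 kg·m².
Taking A's sense as positive: L = (0.4213)(6.03) + (0.1326)(40.9) = 7.963 kg·m²·rad/s.
Combined I = 0.4213 + 0.1326 = 0.5539 kg·m².
ω_f = L / I = 7.963 / 0.5539 = 14.38 rad/s.
KE_i = ½ΣIω² = 118.6 J; KE_f = ½(0.5539)(14.38)² = 57.24 J.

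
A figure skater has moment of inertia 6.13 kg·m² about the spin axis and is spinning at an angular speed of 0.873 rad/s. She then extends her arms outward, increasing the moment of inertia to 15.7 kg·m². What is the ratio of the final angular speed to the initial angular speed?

With no external torque about the axis, L is conserved: I₁ω₁ = I₂ω₂.
ω₂/ω₁ = I₁/I₂ = 6.130 / 15.70 = 0.3904.

ω₂/ω₁ ≈ 0.390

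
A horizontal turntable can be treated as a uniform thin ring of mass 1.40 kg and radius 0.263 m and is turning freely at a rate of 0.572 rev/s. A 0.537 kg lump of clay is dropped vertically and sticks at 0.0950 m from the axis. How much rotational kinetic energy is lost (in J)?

energy lost ≈ 0.0298 J

The added mass arrives with no angular momentum about the axis, and any external torque about the axis is negligible, so the system's angular momentum is conserved.
I_p = (1.40)(0.263)² = 0.09684 kg·m².
Added inertia Σmr² = (0.537)(0.0950)² = 0.004846 kg·m²; I_f = 0.09684 + 0.004846 = 0.1017 kg·m².
ω_f = I_p ω_i / I_f = (0.09684)(0.572) / 0.1017 = 0.5447 rev/s.
KE_i = ½(0.09684)(3.594 rad/s)² = 0.6254 J; KE_f = ½(0.1017)(3.423)² = 0.5956 J.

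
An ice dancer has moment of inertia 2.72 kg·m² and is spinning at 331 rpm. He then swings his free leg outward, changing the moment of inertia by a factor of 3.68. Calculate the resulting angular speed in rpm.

ω₂ ≈ 89.9 rpm

With no external torque about the axis, L is conserved: I₁ω₁ = I₂ω₂.
I₂ = 3.68 × 2.72 = 10.01 kg·m².
ω₂ = I₁ω₁ / I₂ = (2.720)(331 rpm) / (10.01) = 89.95 rpm.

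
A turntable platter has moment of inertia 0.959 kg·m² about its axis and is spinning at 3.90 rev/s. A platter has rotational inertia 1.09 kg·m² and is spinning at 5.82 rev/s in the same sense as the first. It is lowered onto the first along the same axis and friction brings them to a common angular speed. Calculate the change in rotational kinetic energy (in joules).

No external torque acts about the common axis, so total angular momentum is conserved.
Taking A's sense as positive: L = (0.9590)(3.90) + (1.090)(5.82) = 10.08 kg·m²·rev/s.
Combined I = 0.9590 + 1.090 = 2.049 kg·m².
ω_f = L / I = 10.08 / 2.049 = 4.921 rev/s.
KE_i = ½ΣIω² = 1017 J; KE_f = ½(2.049)(30.92)² = 979.6 J.

ΔKE ≈ -37.1 J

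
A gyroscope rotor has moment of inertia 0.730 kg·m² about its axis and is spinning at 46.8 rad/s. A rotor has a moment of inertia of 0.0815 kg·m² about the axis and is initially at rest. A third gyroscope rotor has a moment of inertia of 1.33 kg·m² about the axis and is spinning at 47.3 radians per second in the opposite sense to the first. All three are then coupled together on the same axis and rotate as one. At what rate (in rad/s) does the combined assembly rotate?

|ω_f| ≈ 13.4 rad/s

The coupling torques are internal; angular momentum about the shared axis is conserved.
Taking A's sense as positive: L = (0.7300)(46.8) − (1.330)(47.3) = -28.75 kg·m²·rad/s.
Combined I = 0.7300 + 0.08150 + 1.330 = 2.142 kg·m².
ω_f = L / I = -28.75 / 2.142 = -13.42 rad/s.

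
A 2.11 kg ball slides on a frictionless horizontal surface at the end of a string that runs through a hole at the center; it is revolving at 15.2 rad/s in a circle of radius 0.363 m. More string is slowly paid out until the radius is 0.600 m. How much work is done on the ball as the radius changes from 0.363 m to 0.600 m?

W ≈ -20.4 J

No torque about the axis ⇒ m r₁² ω₁ = m r₂² ω₂.
ω₂ = ω₁ (r₁/r₂)² = (15.2)(0.363/0.600)² = 5.564 rad/s.
W = ΔKE = ½m(v₂² − v₁²) = -20.36 J.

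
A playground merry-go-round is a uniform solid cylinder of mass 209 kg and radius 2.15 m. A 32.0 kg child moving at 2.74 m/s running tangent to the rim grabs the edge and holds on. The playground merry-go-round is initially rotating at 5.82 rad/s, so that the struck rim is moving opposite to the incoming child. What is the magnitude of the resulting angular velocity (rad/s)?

|ω_f| ≈ 4.16 rad/s

The axle reaction passes through the axle and exerts no torque about it; angular momentum about the axle is conserved through the impact.
I_p = ½(209)(2.15)² = 483.1 kg·m². Taking the sense of the child's angular momentum as positive, L_{child} = m v R = (32.0)(2.74)(2.15) = 188.5 kg·m²/s.
L_i = −I_p ω_p + m v R = −(483.1)(5.82) + 188.5 = -2623 kg·m²/s.
After sticking, I_f = I_p + m R² = 483.1 + (32.0)(2.15)² = 631.0 kg·m².
ω_f = L_i / I_f = -2623 / 631.0 = -4.157 rad/s.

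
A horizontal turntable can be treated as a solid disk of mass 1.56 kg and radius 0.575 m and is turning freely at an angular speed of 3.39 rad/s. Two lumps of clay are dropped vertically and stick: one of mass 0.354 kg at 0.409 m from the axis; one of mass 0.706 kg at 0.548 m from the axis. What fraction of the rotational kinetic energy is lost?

No external torque acts about the axis; L_before = L_after.
I_p = ½(1.56)(0.575)² = 0.2579 kg·m².
Added inertia Σmr² = (0.354)(0.409)² + (0.706)(0.548)² = 0.2712 kg·m²; I_f = 0.2579 + 0.2712 = 0.5291 kg·m².
ω_f = I_p ω_i / I_f = (0.2579)(3.39) / 0.5291 = 1.652 rad/s.
KE_i = ½(0.2579)(3.390 rad/s)² = 1.482 J; KE_f = ½(0.5291)(1.652)² = 0.7222 J.
Fraction lost = 0.5126.

fraction ≈ 0.513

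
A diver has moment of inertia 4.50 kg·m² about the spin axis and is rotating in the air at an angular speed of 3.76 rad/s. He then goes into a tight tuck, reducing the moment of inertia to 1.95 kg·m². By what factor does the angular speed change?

Angular momentum about the spin axis is conserved since the torque about it is zero.
ω₂/ω₁ = I₁/I₂ = 4.500 / 1.950 = 2.308.

ω₂/ω₁ ≈ 2.31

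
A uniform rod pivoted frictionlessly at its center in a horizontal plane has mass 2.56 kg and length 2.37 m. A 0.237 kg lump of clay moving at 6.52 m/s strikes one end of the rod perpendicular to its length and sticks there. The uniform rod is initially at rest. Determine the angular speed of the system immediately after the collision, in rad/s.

About the pivot the impulsive forces during the collision are internal, so angular momentum about that axis is conserved.
I_p = (1/12)(2.56)(2.37)² = 1.198 kg·m². Taking the sense of the lump of clay's angular momentum as positive, L_{lump} = m v R = (0.237)(6.52)(2.37/2) = 1.831 kg·m²/s.
L_i = 0 + 1.831 = 1.831 kg·m²/s.
After sticking, I_f = I_p + m R² = 1.198 + (0.237)(2.37/2)² = 1.531 kg·m².
ω_f = L_i / I_f = 1.831 / 1.531 = 1.196 rad/s.

|ω_f| ≈ 1.20 rad/s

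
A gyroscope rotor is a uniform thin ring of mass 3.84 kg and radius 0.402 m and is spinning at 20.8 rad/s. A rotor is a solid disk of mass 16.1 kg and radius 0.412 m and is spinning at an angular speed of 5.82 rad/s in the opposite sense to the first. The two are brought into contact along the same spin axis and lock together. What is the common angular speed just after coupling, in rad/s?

The coupling torques are internal; angular momentum about the shared axis is conserved.
Moments of inertia: I_A = (3.84)(0.402)² = 0.6206 kg·m²; I_B = ½(16.1)(0.412)² = 1.366 kg·m².
Taking A's sense as positive: L = (0.6206)(20.8) − (1.366)(5.82) = 4.955 kg·m²·rad/s.
Combined I = 0.6206 + 1.366 = 1.987 kg·m².
ω_f = L / I = 4.955 / 1.987 = 2.494 rad/s.

|ω_f| ≈ 2.49 rad/s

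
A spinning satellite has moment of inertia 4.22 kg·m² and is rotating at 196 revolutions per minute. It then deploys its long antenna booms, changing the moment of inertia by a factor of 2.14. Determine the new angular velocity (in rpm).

No external torque acts about the spin axis, so angular momentum is conserved.
I₂ = 2.14 × 4.22 = 9.031 kg·m².
ω₂ = I₁ω₁ / I₂ = (4.220)(196 rpm) / (9.031) = 91.59 rpm.

ω₂ ≈ 91.6 rpm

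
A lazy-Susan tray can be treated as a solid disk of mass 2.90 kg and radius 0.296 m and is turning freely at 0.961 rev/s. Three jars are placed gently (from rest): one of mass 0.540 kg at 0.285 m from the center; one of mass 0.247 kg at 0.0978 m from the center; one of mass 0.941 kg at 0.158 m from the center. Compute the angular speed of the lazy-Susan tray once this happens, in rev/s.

ω_f ≈ 0.620 rev/s

The added mass arrives with no angular momentum about the center, and any external torque about the center is negligible, so the system's angular momentum is conserved.
I_p = ½(2.90)(0.296)² = 0.1270 kg·m².
Added inertia Σmr² = (0.540)(0.285)² + (0.247)(0.0978)² + (0.941)(0.158)² = 0.06972 kg·m²; I_f = 0.1270 + 0.06972 = 0.1968 kg·m².
ω_f = I_p ω_i / I_f = (0.1270)(0.961) / 0.1968 = 0.6205 rev/s.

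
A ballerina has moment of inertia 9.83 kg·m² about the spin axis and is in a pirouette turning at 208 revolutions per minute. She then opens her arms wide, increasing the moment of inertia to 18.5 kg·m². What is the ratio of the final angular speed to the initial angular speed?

No external torque acts about the spin axis, so angular momentum is conserved.
ω₂/ω₁ = I₁/I₂ = 9.830 / 18.50 = 0.5314.

ω₂/ω₁ ≈ 0.531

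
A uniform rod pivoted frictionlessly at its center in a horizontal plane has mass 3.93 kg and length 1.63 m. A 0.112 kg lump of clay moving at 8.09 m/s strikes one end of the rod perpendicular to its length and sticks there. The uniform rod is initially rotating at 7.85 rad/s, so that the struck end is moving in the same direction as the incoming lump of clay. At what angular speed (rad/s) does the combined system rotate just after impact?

|ω_f| ≈ 8.01 rad/s

The axle reaction passes through the pivot and exerts no torque about it; angular momentum about the pivot is conserved through the impact.
I_p = (1/12)(3.93)(1.63)² = 0.8701 kg·m². Taking the sense of the lump of clay's angular momentum as positive, L_{lump} = m v R = (0.112)(8.09)(1.63/2) = 0.7385 kg·m²/s.
L_i = +I_p ω_p + m v R = +(0.8701)(7.85) + 0.7385 = 7.569 kg·m²/s.
After sticking, I_f = I_p + m R² = 0.8701 + (0.112)(1.63/2)² = 0.9445 kg·m².
ω_f = L_i / I_f = 7.569 / 0.9445 = 8.014 rad/s.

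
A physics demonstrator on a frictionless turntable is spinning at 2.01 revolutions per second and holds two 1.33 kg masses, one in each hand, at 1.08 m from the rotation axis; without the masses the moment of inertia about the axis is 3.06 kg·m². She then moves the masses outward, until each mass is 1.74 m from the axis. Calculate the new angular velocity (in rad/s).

ω₂ ≈ 7.00 rad/s

With no external torque about the axis, L is conserved: I₁ω₁ = I₂ω₂.
I₁ = 3.06 + 2(1.33)(1.08)² = 6.163 kg·m²; I₂ = 3.06 + 2(1.33)(1.74)² = 11.11 kg·m².
ω₂ = I₁ω₁ / I₂ = (6.163)(2.01 rev/s) / (11.11) = 1.115 rev/s = 7.003 rad/s.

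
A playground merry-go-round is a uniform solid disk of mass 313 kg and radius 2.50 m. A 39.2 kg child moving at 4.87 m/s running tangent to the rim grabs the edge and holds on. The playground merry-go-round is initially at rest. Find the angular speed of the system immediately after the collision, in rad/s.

The axle reaction passes through the axle and exerts no torque about it; angular momentum about the axle is conserved through the impact.
I_p = ½(313)(2.50)² = 978.1 kg·m². Taking the sense of the child's angular momentum as positive, L_{child} = m v R = (39.2)(4.87)(2.50) = 477.3 kg·m²/s.
L_i = 0 + 477.3 = 477.3 kg·m²/s.
After sticking, I_f = I_p + m R² = 978.1 + (39.2)(2.50)² = 1223 kg·m².
ω_f = L_i / I_f = 477.3 / 1223 = 0.3902 rad/s.

|ω_f| ≈ 0.390 rad/s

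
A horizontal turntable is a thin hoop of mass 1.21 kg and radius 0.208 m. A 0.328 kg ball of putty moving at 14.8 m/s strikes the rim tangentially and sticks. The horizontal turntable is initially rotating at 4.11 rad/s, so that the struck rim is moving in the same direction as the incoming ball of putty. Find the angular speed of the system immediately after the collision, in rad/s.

|ω_f| ≈ 18.4 rad/s

The axle reaction passes through the axle and exerts no torque about it; angular momentum about the axle is conserved through the impact.
I_p = (1.21)(0.208)² = 0.05235 kg·m². Taking the sense of the ball of putty's angular momentum as positive, L_{ball} = m v R = (0.328)(14.8)(0.208) = 1.010 kg·m²/s.
L_i = +I_p ω_p + m v R = +(0.05235)(4.11) + 1.010 = 1.225 kg·m²/s.
After sticking, I_f = I_p + m R² = 0.05235 + (0.328)(0.208)² = 0.06654 kg·m².
ω_f = L_i / I_f = 1.225 / 0.06654 = 18.41 rad/s.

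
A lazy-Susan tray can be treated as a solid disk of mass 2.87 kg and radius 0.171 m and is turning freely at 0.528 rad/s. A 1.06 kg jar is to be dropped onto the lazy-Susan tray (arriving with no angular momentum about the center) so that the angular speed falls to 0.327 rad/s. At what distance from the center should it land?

r ≈ 0.156 m

No external torque acts about the center; L_before = L_after.
I_p = ½(2.87)(0.171)² = 0.04196 kg·m².
I_p ω_i = (I_p + m r²) ω_f ⇒ m r² = I_p(ω_i/ω_f − 1) = 0.04196(0.528/0.327 − 1) = 0.02579 kg·m².
r = √(0.02579/1.06) = 0.1560 m.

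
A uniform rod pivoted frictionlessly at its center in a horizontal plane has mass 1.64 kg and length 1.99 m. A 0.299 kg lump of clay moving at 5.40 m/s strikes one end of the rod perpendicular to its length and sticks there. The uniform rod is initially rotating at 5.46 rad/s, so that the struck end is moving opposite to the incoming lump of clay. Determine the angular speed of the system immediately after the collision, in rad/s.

About the pivot the impulsive forces during the collision are internal, so angular momentum about that axis is conserved.
I_p = (1/12)(1.64)(1.99)² = 0.5412 kg·m². Taking the sense of the lump of clay's angular momentum as positive, L_{lump} = m v R = (0.299)(5.40)(1.99/2) = 1.607 kg·m²/s.
L_i = −I_p ω_p + m v R = −(0.5412)(5.46) + 1.607 = -1.348 kg·m²/s.
After sticking, I_f = I_p + m R² = 0.5412 + (0.299)(1.99/2)² = 0.8372 kg·m².
ω_f = L_i / I_f = -1.348 / 0.8372 = -1.611 rad/s.

|ω_f| ≈ 1.61 rad/s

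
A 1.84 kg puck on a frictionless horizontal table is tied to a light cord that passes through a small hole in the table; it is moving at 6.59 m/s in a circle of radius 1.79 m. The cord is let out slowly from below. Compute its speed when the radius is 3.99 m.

v₂ ≈ 2.96 m/s

Central (radial) force ⇒ zero torque about the center ⇒ m v r is constant.
v₂ = v₁ r₁ / r₂ = (6.59)(1.79) / (3.99) = 2.956 m/s.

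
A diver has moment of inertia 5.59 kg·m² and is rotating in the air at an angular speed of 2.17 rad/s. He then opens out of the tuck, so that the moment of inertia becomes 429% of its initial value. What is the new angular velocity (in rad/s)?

Angular momentum about the spin axis is conserved since the torque about it is zero.
I₂ = 4.29 × 5.59 = 23.98 kg·m².
ω₂ = I₁ω₁ / I₂ = (5.590)(2.17 rad/s) / (23.98) = 0.5058 rad/s.

ω₂ ≈ 0.506 rad/s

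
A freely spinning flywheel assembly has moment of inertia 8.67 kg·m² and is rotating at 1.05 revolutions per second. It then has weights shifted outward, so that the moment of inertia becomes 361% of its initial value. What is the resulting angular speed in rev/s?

No external torque acts about the spin axis, so angular momentum is conserved.
I₂ = 3.61 × 8.67 = 31.30 kg·m².
ω₂ = I₁ω₁ / I₂ = (8.670)(1.05 rev/s) / (31.30) = 0.2909 rev/s.

ω₂ ≈ 0.291 rev/s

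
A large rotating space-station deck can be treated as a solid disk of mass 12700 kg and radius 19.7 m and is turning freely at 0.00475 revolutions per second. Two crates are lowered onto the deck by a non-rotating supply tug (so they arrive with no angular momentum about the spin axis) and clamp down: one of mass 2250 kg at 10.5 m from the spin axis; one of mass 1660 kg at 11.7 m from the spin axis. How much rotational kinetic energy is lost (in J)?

energy lost ≈ 177 J

No external torque acts about the spin axis; L_before = L_after.
I_p = ½(12700)(19.7)² = 2.464e+06 kg·m².
Added inertia Σmr² = (2250)(10.5)² + (1660)(11.7)² = 4.753e+05 kg·m²; I_f = 2.464e+06 + 4.753e+05 = 2.940e+06 kg·m².
ω_f = I_p ω_i / I_f = (2.464e+06)(0.00475) / 2.940e+06 = 0.003982 rev/s.
KE_i = ½(2.464e+06)(0.02985 rad/s)² = 1098 J; KE_f = ½(2.940e+06)(0.02502)² = 920.1 J.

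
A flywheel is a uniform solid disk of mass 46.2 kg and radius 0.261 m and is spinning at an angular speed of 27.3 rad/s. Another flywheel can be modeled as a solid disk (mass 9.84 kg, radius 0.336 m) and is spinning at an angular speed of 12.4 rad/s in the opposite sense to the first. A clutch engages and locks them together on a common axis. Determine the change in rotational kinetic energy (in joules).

ΔKE ≈ -324 J

No external torque acts about the common axis, so total angular momentum is conserved.
Moments of inertia: I_A = ½(46.2)(0.261)² = 1.574 kg·m²; I_B = ½(9.84)(0.336)² = 0.5554 kg·m².
Taking A's sense as positive: L = (1.574)(27.3) − (0.5554)(12.4) = 36.07 kg·m²·rad/s.
Combined I = 1.574 + 0.5554 = 2.129 kg·m².
ω_f = L / I = 36.07 / 2.129 = 16.94 rad/s.
KE_i = ½ΣIω² = 629.1 J; KE_f = ½(2.129)(16.94)² = 305.6 J.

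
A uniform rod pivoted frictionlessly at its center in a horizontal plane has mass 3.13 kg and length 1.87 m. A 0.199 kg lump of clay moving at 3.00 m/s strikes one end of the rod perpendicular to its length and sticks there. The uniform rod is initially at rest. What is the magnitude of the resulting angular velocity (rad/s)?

About the pivot the impulsive forces during the collision are internal, so angular momentum about that axis is conserved.
I_p = (1/12)(3.13)(1.87)² = 0.9121 kg·m². Taking the sense of the lump of clay's angular momentum as positive, L_{lump} = m v R = (0.199)(3.00)(1.87/2) = 0.5582 kg·m²/s.
L_i = 0 + 0.5582 = 0.5582 kg·m²/s.
After sticking, I_f = I_p + m R² = 0.9121 + (0.199)(1.87/2)² = 1.086 kg·m².
ω_f = L_i / I_f = 0.5582 / 1.086 = 0.5140 rad/s.

|ω_f| ≈ 0.514 rad/s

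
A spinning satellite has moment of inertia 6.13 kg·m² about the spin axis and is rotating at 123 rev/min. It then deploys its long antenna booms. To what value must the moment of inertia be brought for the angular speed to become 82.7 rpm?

I₂ ≈ 9.12 kg·m²

No external torque acts about the spin axis, so angular momentum is conserved.
I₂ = I₁ω₁ / ω₂ = (6.13)(123) / (82.7) = 9.117 kg·m².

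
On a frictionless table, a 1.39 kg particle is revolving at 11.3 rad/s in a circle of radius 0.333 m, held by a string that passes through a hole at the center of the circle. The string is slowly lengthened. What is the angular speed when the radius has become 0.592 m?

No torque about the axis ⇒ m r₁² ω₁ = m r₂² ω₂.
ω₂ = ω₁ (r₁/r₂)² = (11.3)(0.333/0.592)² = 3.575 rad/s.

ω₂ ≈ 3.58 rad/s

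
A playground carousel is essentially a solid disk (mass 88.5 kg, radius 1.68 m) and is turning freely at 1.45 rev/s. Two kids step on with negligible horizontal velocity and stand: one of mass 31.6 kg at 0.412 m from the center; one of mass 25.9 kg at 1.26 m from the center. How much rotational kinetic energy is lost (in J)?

No external torque acts about the center; L_before = L_after.
I_p = ½(88.5)(1.68)² = 124.9 kg·m².
Added inertia Σmr² = (31.6)(0.412)² + (25.9)(1.26)² = 46.48 kg·m²; I_f = 124.9 + 46.48 = 171.4 kg·m².
ω_f = I_p ω_i / I_f = (124.9)(1.45) / 171.4 = 1.057 rev/s.
KE_i = ½(124.9)(9.111 rad/s)² = 5183 J; KE_f = ½(171.4)(6.639)² = 3777 J.

energy lost ≈ 1410 J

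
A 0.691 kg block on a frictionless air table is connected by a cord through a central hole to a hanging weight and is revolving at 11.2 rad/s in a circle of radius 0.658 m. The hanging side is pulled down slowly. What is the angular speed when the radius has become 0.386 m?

ω₂ ≈ 32.5 rad/s

No torque about the axis ⇒ m r₁² ω₁ = m r₂² ω₂.
ω₂ = ω₁ (r₁/r₂)² = (11.2)(0.658/0.386)² = 32.55 rad/s.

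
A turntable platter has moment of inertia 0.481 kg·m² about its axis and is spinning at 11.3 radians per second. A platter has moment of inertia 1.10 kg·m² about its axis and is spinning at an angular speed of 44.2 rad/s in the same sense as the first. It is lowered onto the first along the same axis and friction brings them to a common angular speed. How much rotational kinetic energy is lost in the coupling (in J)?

ΔKE lost ≈ 181 J

The coupling torques are internal; angular momentum about the shared axis is conserved.
Taking A's sense as positive: L = (0.4810)(11.3) + (1.100)(44.2) = 54.06 kg·m²·rad/s.
Combined I = 0.4810 + 1.100 = 1.581 kg·m².
ω_f = L / I = 54.06 / 1.581 = 34.19 rad/s.
KE_i = ½ΣIω² = 1105 J; KE_f = ½(1.581)(34.19)² = 924.1 J.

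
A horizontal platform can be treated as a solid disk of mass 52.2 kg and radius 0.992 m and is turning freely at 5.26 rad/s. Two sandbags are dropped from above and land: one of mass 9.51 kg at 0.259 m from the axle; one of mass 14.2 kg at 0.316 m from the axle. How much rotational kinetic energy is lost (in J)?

energy lost ≈ 26.3 J

The added mass arrives with no angular momentum about the axle, and any external torque about the axle is negligible, so the system's angular momentum is conserved.
I_p = ½(52.2)(0.992)² = 25.68 kg·m².
Added inertia Σmr² = (9.51)(0.259)² + (14.2)(0.316)² = 2.056 kg·m²; I_f = 25.68 + 2.056 = 27.74 kg·m².
ω_f = I_p ω_i / I_f = (25.68)(5.26) / 27.74 = 4.870 rad/s.
KE_i = ½(25.68)(5.260 rad/s)² = 355.3 J; KE_f = ½(27.74)(4.870)² = 329.0 J.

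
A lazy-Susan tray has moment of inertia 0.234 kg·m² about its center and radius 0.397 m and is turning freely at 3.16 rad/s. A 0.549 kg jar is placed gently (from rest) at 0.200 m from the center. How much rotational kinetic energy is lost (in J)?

energy lost ≈ 0.100 J

The added mass arrives with no angular momentum about the center, and any external torque about the center is negligible, so the system's angular momentum is conserved.
Added inertia Σmr² = (0.549)(0.200)² = 0.02196 kg·m²; I_f = 0.2340 + 0.02196 = 0.2560 kg·m².
ω_f = I_p ω_i / I_f = (0.2340)(3.16) / 0.2560 = 2.889 rad/s.
KE_i = ½(0.2340)(3.160 rad/s)² = 1.168 J; KE_f = ½(0.2560)(2.889)² = 1.068 J.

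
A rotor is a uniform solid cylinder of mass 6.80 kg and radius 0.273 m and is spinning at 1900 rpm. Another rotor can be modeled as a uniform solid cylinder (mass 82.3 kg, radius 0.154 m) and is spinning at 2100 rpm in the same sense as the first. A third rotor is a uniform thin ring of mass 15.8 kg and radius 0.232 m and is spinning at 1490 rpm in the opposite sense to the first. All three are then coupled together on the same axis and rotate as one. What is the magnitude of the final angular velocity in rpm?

No external torque acts about the common axis, so total angular momentum is conserved.
Moments of inertia: I_A = ½(6.80)(0.273)² = 0.2534 kg·m²; I_B = ½(82.3)(0.154)² = 0.9759 kg·m²; I_C = (15.8)(0.232)² = 0.8504 kg·m².
Taking A's sense as positive: L = (0.2534)(1900) + (0.9759)(2100) − (0.8504)(1490) = 1264 kg·m²·rpm.
Combined I = 0.2534 + 0.9759 + 0.8504 = 2.080 kg·m².
ω_f = L / I = 1264 / 2.080 = 607.7 rpm.

|ω_f| ≈ 608 rpm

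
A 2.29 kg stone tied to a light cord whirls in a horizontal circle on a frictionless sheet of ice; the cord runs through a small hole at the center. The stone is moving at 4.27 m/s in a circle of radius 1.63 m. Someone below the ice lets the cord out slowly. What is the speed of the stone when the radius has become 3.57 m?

The only horizontal force on the mass is along the cord (radial), so it exerts no torque about the hole and angular momentum m v r is conserved.
v₂ = v₁ r₁ / r₂ = (4.27)(1.63) / (3.57) = 1.950 m/s.

v₂ ≈ 1.95 m/s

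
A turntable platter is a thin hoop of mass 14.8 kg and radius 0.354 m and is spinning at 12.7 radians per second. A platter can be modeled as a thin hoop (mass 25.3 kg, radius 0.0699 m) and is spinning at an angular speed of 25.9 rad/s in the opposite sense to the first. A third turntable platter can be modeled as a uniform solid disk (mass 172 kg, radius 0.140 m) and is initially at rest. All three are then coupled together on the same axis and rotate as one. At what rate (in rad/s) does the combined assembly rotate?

No external torque acts about the common axis, so total angular momentum is conserved.
Moments of inertia: I_A = (14.8)(0.354)² = 1.855 kg·m²; I_B = (25.3)(0.0699)² = 0.1236 kg·m²; I_C = ½(172)(0.140)² = 1.686 kg·m².
Taking A's sense as positive: L = (1.855)(12.7) − (0.1236)(25.9) = 20.35 kg·m²·rad/s.
Combined I = 1.855 + 0.1236 + 1.686 = 3.664 kg·m².
ω_f = L / I = 20.35 / 3.664 = 5.555 rad/s.

|ω_f| ≈ 5.55 rad/s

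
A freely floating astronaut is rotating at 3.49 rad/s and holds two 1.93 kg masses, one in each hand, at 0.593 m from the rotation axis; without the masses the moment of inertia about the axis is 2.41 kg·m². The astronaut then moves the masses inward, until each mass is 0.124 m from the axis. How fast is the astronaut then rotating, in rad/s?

ω₂ ≈ 5.32 rad/s

No external torque acts about the spin axis, so angular momentum is conserved.
I₁ = 2.41 + 2(1.93)(0.593)² = 3.767 kg·m²; I₂ = 2.41 + 2(1.93)(0.124)² = 2.469 kg·m².
ω₂ = I₁ω₁ / I₂ = (3.767)(3.49 rad/s) / (2.469) = 5.325 rad/s.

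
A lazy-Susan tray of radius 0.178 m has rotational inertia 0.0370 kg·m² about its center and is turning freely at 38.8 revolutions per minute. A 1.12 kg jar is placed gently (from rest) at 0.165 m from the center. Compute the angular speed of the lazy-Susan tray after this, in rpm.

The added mass arrives with no angular momentum about the center, and any external torque about the center is negligible, so the system's angular momentum is conserved.
Added inertia Σmr² = (1.12)(0.165)² = 0.03049 kg·m²; I_f = 0.03700 + 0.03049 = 0.06749 kg·m².
ω_f = I_p ω_i / I_f = (0.03700)(38.8) / 0.06749 = 21.27 rpm.

ω_f ≈ 21.3 rpm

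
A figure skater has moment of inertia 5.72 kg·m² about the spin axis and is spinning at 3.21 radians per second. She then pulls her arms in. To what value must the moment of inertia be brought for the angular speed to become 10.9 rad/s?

No external torque acts about the spin axis, so angular momentum is conserved.
I₂ = I₁ω₁ / ω₂ = (5.72)(3.21) / (10.9) = 1.685 kg·m².

I₂ ≈ 1.68 kg·m²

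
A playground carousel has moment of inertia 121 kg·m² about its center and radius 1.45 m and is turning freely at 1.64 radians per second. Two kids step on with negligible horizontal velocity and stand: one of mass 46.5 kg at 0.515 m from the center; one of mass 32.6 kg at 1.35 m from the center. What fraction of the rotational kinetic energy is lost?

No external torque acts about the center; L_before = L_after.
Added inertia Σmr² = (46.5)(0.515)² + (32.6)(1.35)² = 71.75 kg·m²; I_f = 121.0 + 71.75 = 192.7 kg·m².
ω_f = I_p ω_i / I_f = (121.0)(1.64) / 192.7 = 1.030 rad/s.
KE_i = ½(121.0)(1.640 rad/s)² = 162.7 J; KE_f = ½(192.7)(1.030)² = 102.2 J.
Fraction lost = 0.3722.

fraction ≈ 0.372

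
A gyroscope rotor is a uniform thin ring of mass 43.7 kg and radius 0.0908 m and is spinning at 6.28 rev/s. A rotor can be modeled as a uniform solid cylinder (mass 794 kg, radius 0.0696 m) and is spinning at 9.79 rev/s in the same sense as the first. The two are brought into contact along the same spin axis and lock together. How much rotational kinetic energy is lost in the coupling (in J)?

The coupling torques are internal; angular momentum about the shared axis is conserved.
Moments of inertia: I_A = (43.7)(0.0908)² = 0.3603 kg·m²; I_B = ½(794)(0.0696)² = 1.923 kg·m².
Taking A's sense as positive: L = (0.3603)(6.28) + (1.923)(9.79) = 21.09 kg·m²·rev/s.
Combined I = 0.3603 + 1.923 = 2.283 kg·m².
ω_f = L / I = 21.09 / 2.283 = 9.236 rev/s.
KE_i = ½ΣIω² = 3919 J; KE_f = ½(2.283)(58.03)² = 3845 J.

ΔKE lost ≈ 73.8 J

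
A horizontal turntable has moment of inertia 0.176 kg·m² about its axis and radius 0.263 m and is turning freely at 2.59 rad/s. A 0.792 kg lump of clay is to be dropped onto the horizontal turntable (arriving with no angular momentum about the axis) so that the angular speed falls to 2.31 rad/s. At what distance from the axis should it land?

r ≈ 0.164 m

No external torque acts about the axis; L_before = L_after.
I_p ω_i = (I_p + m r²) ω_f ⇒ m r² = I_p(ω_i/ω_f − 1) = 0.1760(2.59/2.31 − 1) = 0.02133 kg·m².
r = √(0.02133/0.792) = 0.1641 m.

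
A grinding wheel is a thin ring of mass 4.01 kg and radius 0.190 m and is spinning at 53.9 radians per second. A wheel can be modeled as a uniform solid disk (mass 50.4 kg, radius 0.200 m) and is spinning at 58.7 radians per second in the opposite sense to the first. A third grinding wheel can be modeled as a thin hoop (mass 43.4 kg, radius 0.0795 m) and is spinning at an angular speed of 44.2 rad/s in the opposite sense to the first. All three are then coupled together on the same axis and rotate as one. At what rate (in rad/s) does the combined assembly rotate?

No external torque acts about the common axis, so total angular momentum is conserved.
Moments of inertia: I_A = (4.01)(0.190)² = 0.1448 kg·m²; I_B = ½(50.4)(0.200)² = 1.008 kg·m²; I_C = (43.4)(0.0795)² = 0.2743 kg·m².
Taking A's sense as positive: L = (0.1448)(53.9) − (1.008)(58.7) − (0.2743)(44.2) = -63.49 kg·m²·rad/s.
Combined I = 0.1448 + 1.008 + 0.2743 = 1.427 kg·m².
ω_f = L / I = -63.49 / 1.427 = -44.49 rad/s.

|ω_f| ≈ 44.5 rad/s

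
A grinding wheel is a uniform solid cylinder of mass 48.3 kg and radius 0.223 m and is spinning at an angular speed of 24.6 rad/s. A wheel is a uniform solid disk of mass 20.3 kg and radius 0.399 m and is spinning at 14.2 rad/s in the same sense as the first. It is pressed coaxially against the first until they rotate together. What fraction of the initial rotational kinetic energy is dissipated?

fraction ≈ 0.0708

No external torque acts about the common axis, so total angular momentum is conserved.
Moments of inertia: I_A = ½(48.3)(0.223)² = 1.201 kg·m²; I_B = ½(20.3)(0.399)² = 1.616 kg·m².
Taking A's sense as positive: L = (1.201)(24.6) + (1.616)(14.2) = 52.49 kg·m²·rad/s.
Combined I = 1.201 + 1.616 = 2.817 kg·m².
ω_f = L / I = 52.49 / 2.817 = 18.63 rad/s.
KE_i = ½ΣIω² = 526.3 J; KE_f = ½(2.817)(18.63)² = 489.0 J.
Fraction dissipated = (KE_i − KE_f)/KE_i = 0.07079.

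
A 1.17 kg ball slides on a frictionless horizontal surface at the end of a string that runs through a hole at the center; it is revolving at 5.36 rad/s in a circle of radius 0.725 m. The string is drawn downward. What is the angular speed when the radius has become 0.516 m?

The constraining force is radial, so m r² ω about the center is conserved.
ω₂ = ω₁ (r₁/r₂)² = (5.36)(0.725/0.516)² = 10.58 rad/s.

ω₂ ≈ 10.6 rad/s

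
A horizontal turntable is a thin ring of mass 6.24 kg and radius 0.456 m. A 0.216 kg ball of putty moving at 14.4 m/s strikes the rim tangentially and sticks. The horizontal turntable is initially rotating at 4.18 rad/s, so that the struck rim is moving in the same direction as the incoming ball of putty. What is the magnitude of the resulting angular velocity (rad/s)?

The axle reaction passes through the axle and exerts no torque about it; angular momentum about the axle is conserved through the impact.
I_p = (6.24)(0.456)² = 1.298 kg·m². Taking the sense of the ball of putty's angular momentum as positive, L_{ball} = m v R = (0.216)(14.4)(0.456) = 1.418 kg·m²/s.
L_i = +I_p ω_p + m v R = +(1.298)(4.18) + 1.418 = 6.842 kg·m²/s.
After sticking, I_f = I_p + m R² = 1.298 + (0.216)(0.456)² = 1.342 kg·m².
ω_f = L_i / I_f = 6.842 / 1.342 = 5.097 rad/s.

|ω_f| ≈ 5.10 rad/s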